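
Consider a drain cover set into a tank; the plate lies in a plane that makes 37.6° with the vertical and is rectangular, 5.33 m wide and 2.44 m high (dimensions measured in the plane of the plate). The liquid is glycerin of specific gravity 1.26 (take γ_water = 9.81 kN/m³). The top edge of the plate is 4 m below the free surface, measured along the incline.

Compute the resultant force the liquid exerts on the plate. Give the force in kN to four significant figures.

γ = 1.26 × 9.81 = 12.3606 kN/m³.
The plate makes 37.6° with the vertical, i.e. θ = 90° − 37.6° = 52.4° to the horizontal. Measuring y along the incline from the free-surface line, vertical depth h = y·sinθ with sinθ = 0.792290.
The centroid lies 2.44/2 = 1.22 m below the top edge, so y_c = 4 + 1.22 = 5.22 m and h_c = 5.22 × 0.792290 = 4.13575 m.
A = 5.33 × 2.44 = 13.0052 m².
Resultant F = γ·h_c·A = 12.3606 × 4.13575 × 13.0052 = 664.83 kN.

F ≈ 664.8 kN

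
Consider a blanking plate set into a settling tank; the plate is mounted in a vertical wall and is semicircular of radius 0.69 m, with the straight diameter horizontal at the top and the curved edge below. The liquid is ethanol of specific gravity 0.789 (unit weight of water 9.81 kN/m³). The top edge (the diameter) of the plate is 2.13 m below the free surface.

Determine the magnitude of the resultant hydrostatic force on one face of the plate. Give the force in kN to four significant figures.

γ = 0.789 × 9.81 = 7.74009 kN/m³.
The centroid of a semicircle lies 4r/(3π) = 0.292845 m from the diameter, here below the top edge, so the centroid depth is h_c = 2.13 + 0.292845 = 2.42284 m.
A = πr²/2 = π × 0.69²/2 = 0.747856 m².
Resultant F = γ·h_c·A = 7.74009 × 2.42284 × 0.747856 = 14.0245 kN.

F ≈ 14.02 kN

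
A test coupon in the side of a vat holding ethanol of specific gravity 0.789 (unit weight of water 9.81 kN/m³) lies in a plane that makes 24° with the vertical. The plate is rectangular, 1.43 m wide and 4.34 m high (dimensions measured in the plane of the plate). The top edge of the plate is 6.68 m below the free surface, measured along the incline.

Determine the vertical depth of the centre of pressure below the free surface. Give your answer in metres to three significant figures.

γ = 0.789 × 9.81 = 7.74009 kN/m³.
The plate makes 24° with the vertical, i.e. θ = 90° − 24° = 66° to the horizontal. Measuring y along the incline from the free-surface line, vertical depth h = y·sinθ with sinθ = 0.913545.
The centroid lies 4.34/2 = 2.17 m below the top edge, so y_c = 6.68 + 2.17 = 8.85 m and h_c = 8.85 × 0.913545 = 8.08487 m.
A = 1.43 × 4.34 = 6.2062 m².
Resultant F = γ·h_c·A = 7.74009 × 8.08487 × 6.2062 = 388.369 kN.
I_c = b·h³/12 = 1.43 × 4.34³/12 = 9.74146 m⁴.
Centre of pressure: y_p = y_c + I_c/(y_c·A) = 8.85 + 9.74146/(8.85 × 6.2062) = 8.85 + 0.17736 = 9.02736 m along the plane.
Vertically, h_p = y_p·sinθ = 9.02736 × 0.913545 = 8.2469 m.

h_p = 8.25 m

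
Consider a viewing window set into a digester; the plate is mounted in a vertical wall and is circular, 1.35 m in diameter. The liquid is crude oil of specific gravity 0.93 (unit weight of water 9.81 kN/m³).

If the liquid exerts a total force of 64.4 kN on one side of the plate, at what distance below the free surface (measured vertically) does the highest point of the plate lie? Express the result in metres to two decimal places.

d_top ≈ 4.26 m

γ = 0.93 × 9.81 = 9.1233 kN/m³.
A = π(0.675)² = 1.43139 m².
From F = γ·h_c·A, the centroid depth is h_c = 64.4/(9.1233 × 1.43139) = 4.93146 m.
The centroid is at the centre, 0.675 m below the top of the plate, so the highest point sits at h_top = 4.93146 − 0.675 = 4.25646 m below the surface.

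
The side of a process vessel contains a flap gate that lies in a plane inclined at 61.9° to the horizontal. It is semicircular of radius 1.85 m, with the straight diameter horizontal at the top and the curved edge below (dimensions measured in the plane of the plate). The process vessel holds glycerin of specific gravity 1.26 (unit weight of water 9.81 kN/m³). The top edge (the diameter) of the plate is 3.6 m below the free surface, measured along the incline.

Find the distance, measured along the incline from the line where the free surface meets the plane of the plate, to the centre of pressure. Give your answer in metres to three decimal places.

γ = 1.26 × 9.81 = 12.3606 kN/m³.
Let θ = 61.9° be the plate's angle to the horizontal; measure y along the incline from where the plane meets the free surface. Vertical depth h = y·sinθ with sinθ = 0.882127.
The centroid of a semicircle lies 4r/(3π) = 0.785164 m from the diameter, here below the top edge, so y_c = 3.6 + 0.785164 = 4.38516 m and h_c = 4.38516 × 0.882127 = 3.86827 m.
A = πr²/2 = π × 1.85²/2 = 5.37605 m².
Resultant F = γ·h_c·A = 12.3606 × 3.86827 × 5.37605 = 257.051 kN.
I_c = (π/8 − 8/(9π))·r⁴ = 0.109757 × 1.85⁴ = 1.28564 m⁴.
Centre of pressure: y_p = y_c + I_c/(y_c·A) = 4.38516 + 1.28564/(4.38516 × 5.37605) = 4.38516 + 0.0545344 = 4.43969 m along the plane.

y_p = 4.440 m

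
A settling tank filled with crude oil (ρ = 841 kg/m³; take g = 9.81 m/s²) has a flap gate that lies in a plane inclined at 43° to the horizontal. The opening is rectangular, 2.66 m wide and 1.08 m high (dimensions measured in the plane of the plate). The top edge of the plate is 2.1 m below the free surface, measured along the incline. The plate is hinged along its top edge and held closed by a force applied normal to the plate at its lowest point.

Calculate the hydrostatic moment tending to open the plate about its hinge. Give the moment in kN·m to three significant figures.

M ≈ 24.6 kN·m

γ = ρg = 841 × 9.81 / 1000 = 8.25021 kN/m³.
Let θ = 43° be the plate's angle to the horizontal; measure y along the incline from where the plane meets the free surface. Vertical depth h = y·sinθ with sinθ = 0.681998.
The centroid lies 1.08/2 = 0.54 m below the top edge, so y_c = 2.1 + 0.54 = 2.64 m and h_c = 2.64 × 0.681998 = 1.80047 m.
A = 2.66 × 1.08 = 2.8728 m².
Resultant F = γ·h_c·A = 8.25021 × 1.80047 × 2.8728 = 42.6733 kN.
I_c = b·h³/12 = 2.66 × 1.08³/12 = 0.279236 m⁴.
Centre of pressure: y_p = y_c + I_c/(y_c·A) = 2.64 + 0.279236/(2.64 × 2.8728) = 2.64 + 0.0368182 = 2.67682 m along the plane.
The resultant acts 0.54 + 0.0368182 = 0.576818 m (along the plate) below the hinge at the top edge, so the moment about the hinge is M = F × 0.576818 = 42.6733 × 0.576818 = 24.6147 kN·m.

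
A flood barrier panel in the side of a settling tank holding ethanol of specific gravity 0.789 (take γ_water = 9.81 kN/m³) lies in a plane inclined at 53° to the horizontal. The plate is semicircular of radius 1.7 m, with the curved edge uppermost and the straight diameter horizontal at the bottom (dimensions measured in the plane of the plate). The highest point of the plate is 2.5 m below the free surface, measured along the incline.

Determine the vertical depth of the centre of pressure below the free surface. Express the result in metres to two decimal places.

γ = 0.789 × 9.81 = 7.74009 kN/m³.
Let θ = 53° be the plate's angle to the horizontal; measure y along the incline from where the plane meets the free surface. Vertical depth h = y·sinθ with sinθ = 0.798636.
The centroid lies 4r/(3π) = 0.721502 m above the diameter, so r − 4r/(3π) = 1.7 − 0.721502 = 0.978498 m below the topmost point, so y_c = 2.5 + 0.978498 = 3.4785 m and h_c = 3.4785 × 0.798636 = 2.77806 m.
A = πr²/2 = π × 1.7²/2 = 4.5396 m².
Resultant F = γ·h_c·A = 7.74009 × 2.77806 × 4.5396 = 97.6125 kN.
I_c = (π/8 − 8/(9π))·r⁴ = 0.109757 × 1.7⁴ = 0.916701 m⁴.
Centre of pressure: y_p = y_c + I_c/(y_c·A) = 3.4785 + 0.916701/(3.4785 × 4.5396) = 3.4785 + 0.0580521 = 3.53655 m along the plane.
Vertically, h_p = y_p·sinθ = 3.53655 × 0.798636 = 2.82442 m.

h_p = 2.82 m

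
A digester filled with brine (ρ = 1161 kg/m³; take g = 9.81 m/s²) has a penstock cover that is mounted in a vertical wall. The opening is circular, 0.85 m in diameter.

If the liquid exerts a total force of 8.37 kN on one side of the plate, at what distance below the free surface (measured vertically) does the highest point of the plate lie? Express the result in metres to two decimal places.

γ = ρg = 1161 × 9.81 / 1000 = 11.38941 kN/m³.
A = π(0.425)² = 0.56745 m².
From F = γ·h_c·A, the centroid depth is h_c = 8.37/(11.38941 × 0.56745) = 1.29508 m.
The centroid is at the centre, 0.425 m below the top of the plate, so the highest point sits at h_top = 1.29508 − 0.425 = 0.87008 m below the surface.

d_top ≈ 0.87 m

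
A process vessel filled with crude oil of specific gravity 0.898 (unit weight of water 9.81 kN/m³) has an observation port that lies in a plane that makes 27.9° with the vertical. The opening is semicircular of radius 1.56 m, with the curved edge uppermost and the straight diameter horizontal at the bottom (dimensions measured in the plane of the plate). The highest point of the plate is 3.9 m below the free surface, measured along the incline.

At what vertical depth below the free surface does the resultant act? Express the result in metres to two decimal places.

γ = 0.898 × 9.81 = 8.80938 kN/m³.
The plate makes 27.9° with the vertical, i.e. θ = 90° − 27.9° = 62.1° to the horizontal. Measuring y along the incline from the free-surface line, vertical depth h = y·sinθ with sinθ = 0.883766.
The centroid lies 4r/(3π) = 0.662085 m above the diameter, so r − 4r/(3π) = 1.56 − 0.662085 = 0.897915 m below the topmost point, so y_c = 3.9 + 0.897915 = 4.79791 m and h_c = 4.79791 × 0.883766 = 4.24023 m.
A = πr²/2 = π × 1.56²/2 = 3.82269 m².
Resultant F = γ·h_c·A = 8.80938 × 4.24023 × 3.82269 = 142.792 kN.
I_c = (π/8 − 8/(9π))·r⁴ = 0.109757 × 1.56⁴ = 0.650026 m⁴.
Centre of pressure: y_p = y_c + I_c/(y_c·A) = 4.79791 + 0.650026/(4.79791 × 3.82269) = 4.79791 + 0.0354413 = 4.83335 m along the plane.
Vertically, h_p = y_p·sinθ = 4.83335 × 0.883766 = 4.27155 m.

h_p = 4.27 m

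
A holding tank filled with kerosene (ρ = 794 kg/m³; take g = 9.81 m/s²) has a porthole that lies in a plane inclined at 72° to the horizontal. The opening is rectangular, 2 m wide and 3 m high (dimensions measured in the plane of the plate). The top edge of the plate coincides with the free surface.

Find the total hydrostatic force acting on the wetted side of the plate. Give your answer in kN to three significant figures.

γ = ρg = 794 × 9.81 / 1000 = 7.78914 kN/m³.
Let θ = 72° be the plate's angle to the horizontal; measure y along the incline from where the plane meets the free surface. Vertical depth h = y·sinθ with sinθ = 0.951057.
The centroid lies 3/2 = 1.5 m below the top edge, so y_c = 1.5 m and h_c = 1.5 × 0.951057 = 1.42659 m.
A = 2 × 3 = 6 m².
Resultant F = γ·h_c·A = 7.78914 × 1.42659 × 6 = 66.6715 kN.

F ≈ 66.7 kN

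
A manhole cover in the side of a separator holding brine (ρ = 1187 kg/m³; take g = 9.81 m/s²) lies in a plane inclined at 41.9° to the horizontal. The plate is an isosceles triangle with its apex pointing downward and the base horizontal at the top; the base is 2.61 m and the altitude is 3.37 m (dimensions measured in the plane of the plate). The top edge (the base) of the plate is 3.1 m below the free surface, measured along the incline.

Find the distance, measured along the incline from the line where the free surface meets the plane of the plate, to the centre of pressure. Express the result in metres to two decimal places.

y_p = 4.37 m

γ = ρg = 1187 × 9.81 / 1000 = 11.64447 kN/m³.
Let θ = 41.9° be the plate's angle to the horizontal; measure y along the incline from where the plane meets the free surface. Vertical depth h = y·sinθ with sinθ = 0.667833.
With the apex down, the centroid sits h/3 = 3.37/3 = 1.12333 m below the base (the top edge), so y_c = 3.1 + 1.12333 = 4.22333 m and h_c = 4.22333 × 0.667833 = 2.82048 m.
A = ½ × 2.61 × 3.37 = 4.39785 m².
Resultant F = γ·h_c·A = 11.64447 × 2.82048 × 4.39785 = 144.439 kN.
I_c = b·h³/36 = 2.61 × 3.37³/36 = 2.77477 m⁴.
Centre of pressure: y_p = y_c + I_c/(y_c·A) = 4.22333 + 2.77477/(4.22333 × 4.39785) = 4.22333 + 0.149393 = 4.37272 m along the plane.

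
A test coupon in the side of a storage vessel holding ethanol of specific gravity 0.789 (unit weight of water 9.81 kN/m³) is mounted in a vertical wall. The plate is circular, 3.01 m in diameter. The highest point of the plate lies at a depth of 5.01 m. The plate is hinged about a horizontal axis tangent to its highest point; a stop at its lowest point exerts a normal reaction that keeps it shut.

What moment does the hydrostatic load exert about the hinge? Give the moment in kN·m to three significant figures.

M ≈ 571 kN·m

γ = 0.789 × 9.81 = 7.74009 kN/m³.
The centroid is at the centre, 1.505 m below the top of the plate, so the centroid depth is h_c = 5.01 + 1.505 = 6.515 m.
A = π(1.505)² = 7.11579 m².
Resultant F = γ·h_c·A = 7.74009 × 6.515 × 7.11579 = 358.826 kN.
I_c = πr⁴/4 = π × 1.505⁴/4 = 4.02936 m⁴.
Centre of pressure: y_p = y_c + I_c/(y_c·A) = 6.515 + 4.02936/(6.515 × 7.11579) = 6.515 + 0.0869158 = 6.60192 m along the plane.
The resultant acts 1.505 + 0.0869158 = 1.59192 m (along the plate) below the hinge at the top edge, so the moment about the hinge is M = F × 1.59192 = 358.826 × 1.59192 = 571.222 kN·m.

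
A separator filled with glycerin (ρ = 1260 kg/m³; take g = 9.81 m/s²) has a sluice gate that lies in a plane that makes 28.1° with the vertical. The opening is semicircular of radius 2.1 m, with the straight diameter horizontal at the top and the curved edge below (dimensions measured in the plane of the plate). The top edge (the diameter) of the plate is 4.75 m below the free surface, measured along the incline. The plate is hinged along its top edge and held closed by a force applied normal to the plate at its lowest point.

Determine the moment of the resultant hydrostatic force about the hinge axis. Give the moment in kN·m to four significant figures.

M ≈ 403.0 kN·m

γ = ρg = 1260 × 9.81 / 1000 = 12.3606 kN/m³.
The plate makes 28.1° with the vertical, i.e. θ = 90° − 28.1° = 61.9° to the horizontal. Measuring y along the incline from the free-surface line, vertical depth h = y·sinθ with sinθ = 0.882127.
The centroid of a semicircle lies 4r/(3π) = 0.891268 m from the diameter, here below the top edge, so y_c = 4.75 + 0.891268 = 5.64127 m and h_c = 5.64127 × 0.882127 = 4.97632 m.
A = πr²/2 = π × 2.1²/2 = 6.92721 m².
Resultant F = γ·h_c·A = 12.3606 × 4.97632 × 6.92721 = 426.095 kN.
I_c = (π/8 − 8/(9π))·r⁴ = 0.109757 × 2.1⁴ = 2.13457 m⁴.
Centre of pressure: y_p = y_c + I_c/(y_c·A) = 5.64127 + 2.13457/(5.64127 × 6.92721) = 5.64127 + 0.054623 = 5.69589 m along the plane.
The resultant acts 0.891268 + 0.054623 = 0.945891 m (along the plate) below the hinge at the top edge, so the moment about the hinge is M = F × 0.945891 = 426.095 × 0.945891 = 403.039 kN·m.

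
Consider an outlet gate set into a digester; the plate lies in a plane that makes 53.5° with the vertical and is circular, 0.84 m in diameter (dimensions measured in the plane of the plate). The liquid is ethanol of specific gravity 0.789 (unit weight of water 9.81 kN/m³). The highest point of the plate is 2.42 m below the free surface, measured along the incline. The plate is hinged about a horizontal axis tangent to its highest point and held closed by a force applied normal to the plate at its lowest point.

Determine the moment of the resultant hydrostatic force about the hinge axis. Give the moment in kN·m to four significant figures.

γ = 0.789 × 9.81 = 7.74009 kN/m³.
The plate makes 53.5° with the vertical, i.e. θ = 90° − 53.5° = 36.5° to the horizontal. Measuring y along the incline from the free-surface line, vertical depth h = y·sinθ with sinθ = 0.594823.
The centroid is at the centre, 0.42 m below the top of the plate, so y_c = 2.42 + 0.42 = 2.84 m and h_c = 2.84 × 0.594823 = 1.6893 m.
A = π(0.42)² = 0.554177 m².
Resultant F = γ·h_c·A = 7.74009 × 1.6893 × 0.554177 = 7.24605 kN.
I_c = πr⁴/4 = π × 0.42⁴/4 = 0.0244392 m⁴.
Centre of pressure: y_p = y_c + I_c/(y_c·A) = 2.84 + 0.0244392/(2.84 × 0.554177) = 2.84 + 0.0155282 = 2.85553 m along the plane.
The resultant acts 0.42 + 0.0155282 = 0.435528 m (along the plate) below the hinge at the top edge, so the moment about the hinge is M = F × 0.435528 = 7.24605 × 0.435528 = 3.15586 kN·m.

M ≈ 3.156 kN·m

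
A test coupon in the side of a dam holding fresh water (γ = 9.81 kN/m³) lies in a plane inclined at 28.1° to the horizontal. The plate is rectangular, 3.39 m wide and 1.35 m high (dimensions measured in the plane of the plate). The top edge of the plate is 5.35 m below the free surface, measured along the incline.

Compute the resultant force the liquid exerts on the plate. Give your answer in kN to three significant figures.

F ≈ 127 kN

γ = 9.81 kN/m³.
Let θ = 28.1° be the plate's angle to the horizontal; measure y along the incline from where the plane meets the free surface. Vertical depth h = y·sinθ with sinθ = 0.471012.
The centroid lies 1.35/2 = 0.675 m below the top edge, so y_c = 5.35 + 0.675 = 6.025 m and h_c = 6.025 × 0.471012 = 2.83785 m.
A = 3.39 × 1.35 = 4.5765 m².
Resultant F = γ·h_c·A = 9.81 × 2.83785 × 4.5765 = 127.407 kN.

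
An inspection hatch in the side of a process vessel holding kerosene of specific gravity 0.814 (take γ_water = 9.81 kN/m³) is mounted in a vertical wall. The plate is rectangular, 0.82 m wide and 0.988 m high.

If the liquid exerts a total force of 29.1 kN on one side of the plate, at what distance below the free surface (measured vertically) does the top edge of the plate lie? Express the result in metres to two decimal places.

d_top ≈ 4.00 m

γ = 0.814 × 9.81 = 7.98534 kN/m³.
A = 0.82 × 0.988 = 0.81016 m².
From F = γ·h_c·A, the centroid depth is h_c = 29.1/(7.98534 × 0.81016) = 4.4981 m.
The centroid lies 0.988/2 = 0.494 m below the top edge, so the top edge sits at h_top = 4.4981 − 0.494 = 4.0041 m below the surface.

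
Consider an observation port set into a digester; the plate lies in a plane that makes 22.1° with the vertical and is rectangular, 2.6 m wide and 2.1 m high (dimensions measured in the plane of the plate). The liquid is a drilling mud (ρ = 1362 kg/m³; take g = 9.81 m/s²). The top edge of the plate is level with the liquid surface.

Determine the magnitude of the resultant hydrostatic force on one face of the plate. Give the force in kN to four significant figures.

F ≈ 70.97 kN

γ = ρg = 1362 × 9.81 / 1000 = 13.36122 kN/m³.
The plate makes 22.1° with the vertical, i.e. θ = 90° − 22.1° = 67.9° to the horizontal. Measuring y along the incline from the free-surface line, vertical depth h = y·sinθ with sinθ = 0.926529.
The centroid lies 2.1/2 = 1.05 m below the top edge, so y_c = 1.05 m and h_c = 1.05 × 0.926529 = 0.972855 m.
A = 2.6 × 2.1 = 5.46 m².
Resultant F = γ·h_c·A = 13.36122 × 0.972855 × 5.46 = 70.972 kN.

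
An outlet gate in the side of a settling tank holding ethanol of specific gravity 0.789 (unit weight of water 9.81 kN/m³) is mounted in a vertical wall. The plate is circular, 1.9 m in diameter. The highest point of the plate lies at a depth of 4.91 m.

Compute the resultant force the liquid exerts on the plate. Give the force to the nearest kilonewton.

F ≈ 129 kN

γ = 0.789 × 9.81 = 7.74009 kN/m³.
The centroid is at the centre, 0.95 m below the top of the plate, so the centroid depth is h_c = 4.91 + 0.95 = 5.86 m.
A = π(0.95)² = 2.83529 m².
Resultant F = γ·h_c·A = 7.74009 × 5.86 × 2.83529 = 128.6 kN.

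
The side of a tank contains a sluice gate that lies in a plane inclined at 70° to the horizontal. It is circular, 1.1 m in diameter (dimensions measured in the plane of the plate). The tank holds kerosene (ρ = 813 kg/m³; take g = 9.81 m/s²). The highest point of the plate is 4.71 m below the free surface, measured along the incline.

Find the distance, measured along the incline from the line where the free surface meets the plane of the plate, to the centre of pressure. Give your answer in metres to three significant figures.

y_p = 5.27 m

γ = ρg = 813 × 9.81 / 1000 = 7.97553 kN/m³.
Let θ = 70° be the plate's angle to the horizontal; measure y along the incline from where the plane meets the free surface. Vertical depth h = y·sinθ with sinθ = 0.939693.
The centroid is at the centre, 0.55 m below the top of the plate, so y_c = 4.71 + 0.55 = 5.26 m and h_c = 5.26 × 0.939693 = 4.94279 m.
A = π(0.55)² = 0.950332 m².
Resultant F = γ·h_c·A = 7.97553 × 4.94279 × 0.950332 = 37.4634 kN.
I_c = πr⁴/4 = π × 0.55⁴/4 = 0.0718688 m⁴.
Centre of pressure: y_p = y_c + I_c/(y_c·A) = 5.26 + 0.0718688/(5.26 × 0.950332) = 5.26 + 0.0143774 = 5.27438 m along the plane.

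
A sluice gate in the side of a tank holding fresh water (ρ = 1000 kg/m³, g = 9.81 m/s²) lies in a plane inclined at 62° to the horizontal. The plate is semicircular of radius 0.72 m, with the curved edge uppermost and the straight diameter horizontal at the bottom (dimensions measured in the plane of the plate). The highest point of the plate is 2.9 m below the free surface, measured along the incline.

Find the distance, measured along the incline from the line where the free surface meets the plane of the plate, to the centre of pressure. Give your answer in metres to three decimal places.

γ = ρg = 1000 × 9.81 = 9810 N/m³ = 9.81 kN/m³.
Let θ = 62° be the plate's angle to the horizontal; measure y along the incline from where the plane meets the free surface. Vertical depth h = y·sinθ with sinθ = 0.882948.
The centroid lies 4r/(3π) = 0.305577 m above the diameter, so r − 4r/(3π) = 0.72 − 0.305577 = 0.414423 m below the topmost point, so y_c = 2.9 + 0.414423 = 3.31442 m and h_c = 3.31442 × 0.882948 = 2.92646 m.
A = πr²/2 = π × 0.72²/2 = 0.814301 m².
Resultant F = γ·h_c·A = 9.81 × 2.92646 × 0.814301 = 23.3774 kN.
I_c = (π/8 − 8/(9π))·r⁴ = 0.109757 × 0.72⁴ = 0.0294959 m⁴.
Centre of pressure: y_p = y_c + I_c/(y_c·A) = 3.31442 + 0.0294959/(3.31442 × 0.814301) = 3.31442 + 0.0109287 = 3.32535 m along the plane.

y_p = 3.325 m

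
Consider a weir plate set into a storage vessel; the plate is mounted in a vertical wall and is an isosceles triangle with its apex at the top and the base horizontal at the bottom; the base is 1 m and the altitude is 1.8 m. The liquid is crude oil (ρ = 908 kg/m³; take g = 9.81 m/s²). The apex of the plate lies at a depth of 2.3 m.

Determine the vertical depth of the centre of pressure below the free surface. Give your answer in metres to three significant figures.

γ = ρg = 908 × 9.81 / 1000 = 8.90748 kN/m³.
With the apex up, the centroid sits 2h/3 = 2 × 1.8/3 = 1.2 m below the apex, so the centroid depth is h_c = 2.3 + 1.2 = 3.5 m.
A = ½ × 1 × 1.8 = 0.9 m².
Resultant F = γ·h_c·A = 8.90748 × 3.5 × 0.9 = 28.0586 kN.
I_c = b·h³/36 = 1 × 1.8³/36 = 0.162 m⁴.
Centre of pressure: y_p = y_c + I_c/(y_c·A) = 3.5 + 0.162/(3.5 × 0.9) = 3.5 + 0.0514286 = 3.55143 m along the plane.

h_p = 3.55 m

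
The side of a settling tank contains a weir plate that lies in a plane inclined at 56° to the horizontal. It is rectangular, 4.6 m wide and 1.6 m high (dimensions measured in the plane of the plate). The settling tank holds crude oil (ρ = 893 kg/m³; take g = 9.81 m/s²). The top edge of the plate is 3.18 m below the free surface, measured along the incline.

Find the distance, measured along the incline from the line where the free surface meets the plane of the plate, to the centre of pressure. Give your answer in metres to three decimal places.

γ = ρg = 893 × 9.81 / 1000 = 8.76033 kN/m³.
Let θ = 56° be the plate's angle to the horizontal; measure y along the incline from where the plane meets the free surface. Vertical depth h = y·sinθ with sinθ = 0.829038.
The centroid lies 1.6/2 = 0.8 m below the top edge, so y_c = 3.18 + 0.8 = 3.98 m and h_c = 3.98 × 0.829038 = 3.29957 m.
A = 4.6 × 1.6 = 7.36 m².
Resultant F = γ·h_c·A = 8.76033 × 3.29957 × 7.36 = 212.743 kN.
I_c = b·h³/12 = 4.6 × 1.6³/12 = 1.57013 m⁴.
Centre of pressure: y_p = y_c + I_c/(y_c·A) = 3.98 + 1.57013/(3.98 × 7.36) = 3.98 + 0.0536012 = 4.0336 m along the plane.

y_p = 4.034 m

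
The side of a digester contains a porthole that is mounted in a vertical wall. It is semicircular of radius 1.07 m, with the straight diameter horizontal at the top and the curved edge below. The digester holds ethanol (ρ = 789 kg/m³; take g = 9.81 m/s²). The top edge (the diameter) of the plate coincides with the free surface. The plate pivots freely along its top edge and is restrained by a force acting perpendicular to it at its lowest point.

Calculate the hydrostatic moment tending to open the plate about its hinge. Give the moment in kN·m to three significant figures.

γ = ρg = 789 × 9.81 / 1000 = 7.74009 kN/m³.
The centroid of a semicircle lies 4r/(3π) = 0.454122 m from the diameter, here below the top edge, so the centroid depth is h_c = 0.454122 m.
A = πr²/2 = π × 1.07²/2 = 1.7984 m².
Resultant F = γ·h_c·A = 7.74009 × 0.454122 × 1.7984 = 6.32128 kN.
I_c = (π/8 − 8/(9π))·r⁴ = 0.109757 × 1.07⁴ = 0.143869 m⁴.
Centre of pressure: y_p = y_c + I_c/(y_c·A) = 0.454122 + 0.143869/(0.454122 × 1.7984) = 0.454122 + 0.17616 = 0.630282 m along the plane.
The resultant acts 0.454122 + 0.17616 = 0.630282 m (along the plate) below the hinge at the top edge, so the moment about the hinge is M = F × 0.630282 = 6.32128 × 0.630282 = 3.98419 kN·m.

M ≈ 3.98 kN·m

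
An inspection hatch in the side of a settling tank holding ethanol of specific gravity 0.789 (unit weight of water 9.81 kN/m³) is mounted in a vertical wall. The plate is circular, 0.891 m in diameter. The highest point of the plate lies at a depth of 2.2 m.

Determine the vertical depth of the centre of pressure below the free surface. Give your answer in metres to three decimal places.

h_p = 2.664 m

γ = 0.789 × 9.81 = 7.74009 kN/m³.
The centroid is at the centre, 0.4455 m below the top of the plate, so the centroid depth is h_c = 2.2 + 0.4455 = 2.6455 m.
A = π(0.4455)² = 0.623513 m².
Resultant F = γ·h_c·A = 7.74009 × 2.6455 × 0.623513 = 12.7673 kN.
I_c = πr⁴/4 = π × 0.4455⁴/4 = 0.0309372 m⁴.
Centre of pressure: y_p = y_c + I_c/(y_c·A) = 2.6455 + 0.0309372/(2.6455 × 0.623513) = 2.6455 + 0.0187555 = 2.66426 m along the plane.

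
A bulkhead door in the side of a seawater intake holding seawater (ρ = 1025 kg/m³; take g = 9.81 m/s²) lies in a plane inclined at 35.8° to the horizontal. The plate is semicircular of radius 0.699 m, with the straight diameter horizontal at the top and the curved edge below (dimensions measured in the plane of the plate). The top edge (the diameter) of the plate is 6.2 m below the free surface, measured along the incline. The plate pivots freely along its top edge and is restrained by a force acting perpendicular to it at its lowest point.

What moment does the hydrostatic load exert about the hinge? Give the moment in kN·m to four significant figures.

γ = ρg = 1025 × 9.81 / 1000 = 10.05525 kN/m³.
Let θ = 35.8° be the plate's angle to the horizontal; measure y along the incline from where the plane meets the free surface. Vertical depth h = y·sinθ with sinθ = 0.584958.
The centroid of a semicircle lies 4r/(3π) = 0.296665 m from the diameter, here below the top edge, so y_c = 6.2 + 0.296665 = 6.49667 m and h_c = 6.49667 × 0.584958 = 3.80028 m.
A = πr²/2 = π × 0.699²/2 = 0.767493 m².
Resultant F = γ·h_c·A = 10.05525 × 3.80028 × 0.767493 = 29.328 kN.
I_c = (π/8 − 8/(9π))·r⁴ = 0.109757 × 0.699⁴ = 0.0262024 m⁴.
Centre of pressure: y_p = y_c + I_c/(y_c·A) = 6.49667 + 0.0262024/(6.49667 × 0.767493) = 6.49667 + 0.00525504 = 6.50193 m along the plane.
The resultant acts 0.296665 + 0.00525504 = 0.30192 m (along the plate) below the hinge at the top edge, so the moment about the hinge is M = F × 0.30192 = 29.328 × 0.30192 = 8.85471 kN·m.

M ≈ 8.855 kN·m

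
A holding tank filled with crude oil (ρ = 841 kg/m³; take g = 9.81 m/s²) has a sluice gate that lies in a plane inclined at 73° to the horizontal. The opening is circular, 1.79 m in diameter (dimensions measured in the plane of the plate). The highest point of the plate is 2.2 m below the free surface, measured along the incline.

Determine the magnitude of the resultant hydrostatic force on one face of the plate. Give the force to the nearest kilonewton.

F ≈ 61 kN

γ = ρg = 841 × 9.81 / 1000 = 8.25021 kN/m³.
Let θ = 73° be the plate's angle to the horizontal; measure y along the incline from where the plane meets the free surface. Vertical depth h = y·sinθ with sinθ = 0.956305.
The centroid is at the centre, 0.895 m below the top of the plate, so y_c = 2.2 + 0.895 = 3.095 m and h_c = 3.095 × 0.956305 = 2.95976 m.
A = π(0.895)² = 2.51649 m².
Resultant F = γ·h_c·A = 8.25021 × 2.95976 × 2.51649 = 61.4493 kN.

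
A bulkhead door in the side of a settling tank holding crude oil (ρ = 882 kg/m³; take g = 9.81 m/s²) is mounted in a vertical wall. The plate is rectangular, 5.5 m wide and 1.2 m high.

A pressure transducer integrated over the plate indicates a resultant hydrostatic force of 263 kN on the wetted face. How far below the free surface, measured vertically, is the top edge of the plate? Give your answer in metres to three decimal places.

γ = ρg = 882 × 9.81 / 1000 = 8.65242 kN/m³.
A = 5.5 × 1.2 = 6.6 m².
From F = γ·h_c·A, the centroid depth is h_c = 263/(8.65242 × 6.6) = 4.60547 m.
The centroid lies 1.2/2 = 0.6 m below the top edge, so the top edge sits at h_top = 4.60547 − 0.6 = 4.00547 m below the surface.

d_top ≈ 4.005 m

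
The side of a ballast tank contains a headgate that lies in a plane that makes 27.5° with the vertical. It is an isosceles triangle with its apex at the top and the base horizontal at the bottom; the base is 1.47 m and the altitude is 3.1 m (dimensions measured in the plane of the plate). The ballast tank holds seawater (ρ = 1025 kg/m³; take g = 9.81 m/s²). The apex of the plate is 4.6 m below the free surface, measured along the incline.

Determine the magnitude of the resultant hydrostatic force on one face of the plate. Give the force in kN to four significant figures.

F ≈ 135.5 kN

γ = ρg = 1025 × 9.81 / 1000 = 10.05525 kN/m³.
The plate makes 27.5° with the vertical, i.e. θ = 90° − 27.5° = 62.5° to the horizontal. Measuring y along the incline from the free-surface line, vertical depth h = y·sinθ with sinθ = 0.887011.
With the apex up, the centroid sits 2h/3 = 2 × 3.1/3 = 2.06667 m below the apex, so y_c = 4.6 + 2.06667 = 6.66667 m and h_c = 6.66667 × 0.887011 = 5.91341 m.
A = ½ × 1.47 × 3.1 = 2.2785 m².
Resultant F = γ·h_c·A = 10.05525 × 5.91341 × 2.2785 = 135.481 kN.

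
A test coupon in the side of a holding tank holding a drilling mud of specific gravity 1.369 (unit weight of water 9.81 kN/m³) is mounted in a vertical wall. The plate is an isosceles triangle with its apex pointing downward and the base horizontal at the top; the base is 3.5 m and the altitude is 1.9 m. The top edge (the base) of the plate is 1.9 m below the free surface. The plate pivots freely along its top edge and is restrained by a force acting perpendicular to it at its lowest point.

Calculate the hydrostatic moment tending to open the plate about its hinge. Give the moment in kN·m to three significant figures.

γ = 1.369 × 9.81 = 13.42989 kN/m³.
With the apex down, the centroid sits h/3 = 1.9/3 = 0.633333 m below the base (the top edge), so the centroid depth is h_c = 1.9 + 0.633333 = 2.53333 m.
A = ½ × 3.5 × 1.9 = 3.325 m².
Resultant F = γ·h_c·A = 13.42989 × 2.53333 × 3.325 = 113.124 kN.
I_c = b·h³/36 = 3.5 × 1.9³/36 = 0.666847 m⁴.
Centre of pressure: y_p = y_c + I_c/(y_c·A) = 2.53333 + 0.666847/(2.53333 × 3.325) = 2.53333 + 0.0791667 = 2.6125 m along the plane.
The resultant acts 0.633333 + 0.0791667 = 0.7125 m (along the plate) below the hinge at the top edge, so the moment about the hinge is M = F × 0.7125 = 113.124 × 0.7125 = 80.6008 kN·m.

M ≈ 80.6 kN·m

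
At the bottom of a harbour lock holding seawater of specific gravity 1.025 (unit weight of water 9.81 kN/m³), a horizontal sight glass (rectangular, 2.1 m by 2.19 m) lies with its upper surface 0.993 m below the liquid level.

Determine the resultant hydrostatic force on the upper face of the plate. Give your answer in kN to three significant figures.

γ = 1.025 × 9.81 = 10.05525 kN/m³.
The plate is horizontal, so pressure is uniform at p = γ·h = 10.05525 × 0.993 = 9.98486 kN/m².
A = 2.1 × 2.19 = 4.599 m².
F = p·A = 9.98486 × 4.599 = 45.9204 kN.

F ≈ 45.9 kN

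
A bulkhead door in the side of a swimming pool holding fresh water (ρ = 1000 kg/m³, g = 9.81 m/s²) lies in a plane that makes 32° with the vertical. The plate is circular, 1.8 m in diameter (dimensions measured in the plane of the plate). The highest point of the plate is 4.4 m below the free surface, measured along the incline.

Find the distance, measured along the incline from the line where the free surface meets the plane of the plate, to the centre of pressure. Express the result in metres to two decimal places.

γ = ρg = 1000 × 9.81 = 9810 N/m³ = 9.81 kN/m³.
The plate makes 32° with the vertical, i.e. θ = 90° − 32° = 58° to the horizontal. Measuring y along the incline from the free-surface line, vertical depth h = y·sinθ with sinθ = 0.848048.
The centroid is at the centre, 0.9 m below the top of the plate, so y_c = 4.4 + 0.9 = 5.3 m and h_c = 5.3 × 0.848048 = 4.49465 m.
A = π(0.9)² = 2.54469 m².
Resultant F = γ·h_c·A = 9.81 × 4.49465 × 2.54469 = 112.202 kN.
I_c = πr⁴/4 = π × 0.9⁴/4 = 0.5153 m⁴.
Centre of pressure: y_p = y_c + I_c/(y_c·A) = 5.3 + 0.5153/(5.3 × 2.54469) = 5.3 + 0.0382076 = 5.33821 m along the plane.

y_p = 5.34 m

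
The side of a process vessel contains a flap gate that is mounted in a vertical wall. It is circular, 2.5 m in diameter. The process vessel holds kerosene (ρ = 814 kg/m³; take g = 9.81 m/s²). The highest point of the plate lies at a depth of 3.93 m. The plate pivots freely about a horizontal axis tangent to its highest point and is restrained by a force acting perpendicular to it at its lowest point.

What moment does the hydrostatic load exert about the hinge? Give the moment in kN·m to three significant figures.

γ = ρg = 814 × 9.81 / 1000 = 7.98534 kN/m³.
The centroid is at the centre, 1.25 m below the top of the plate, so the centroid depth is h_c = 3.93 + 1.25 = 5.18 m.
A = π(1.25)² = 4.90874 m².
Resultant F = γ·h_c·A = 7.98534 × 5.18 × 4.90874 = 203.045 kN.
I_c = πr⁴/4 = π × 1.25⁴/4 = 1.91748 m⁴.
Centre of pressure: y_p = y_c + I_c/(y_c·A) = 5.18 + 1.91748/(5.18 × 4.90874) = 5.18 + 0.0754104 = 5.25541 m along the plane.
The resultant acts 1.25 + 0.0754104 = 1.32541 m (along the plate) below the hinge at the top edge, so the moment about the hinge is M = F × 1.32541 = 203.045 × 1.32541 = 269.118 kN·m.

M ≈ 269 kN·m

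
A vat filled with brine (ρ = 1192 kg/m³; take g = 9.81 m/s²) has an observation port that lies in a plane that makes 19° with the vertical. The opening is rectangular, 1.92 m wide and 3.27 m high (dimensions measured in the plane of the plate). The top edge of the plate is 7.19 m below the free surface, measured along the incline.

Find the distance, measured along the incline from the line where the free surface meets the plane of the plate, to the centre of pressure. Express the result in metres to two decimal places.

γ = ρg = 1192 × 9.81 / 1000 = 11.69352 kN/m³.
The plate makes 19° with the vertical, i.e. θ = 90° − 19° = 71° to the horizontal. Measuring y along the incline from the free-surface line, vertical depth h = y·sinθ with sinθ = 0.945519.
The centroid lies 3.27/2 = 1.635 m below the top edge, so y_c = 7.19 + 1.635 = 8.825 m and h_c = 8.825 × 0.945519 = 8.34421 m.
A = 1.92 × 3.27 = 6.2784 m².
Resultant F = γ·h_c·A = 11.69352 × 8.34421 × 6.2784 = 612.603 kN.
I_c = b·h³/12 = 1.92 × 3.27³/12 = 5.59453 m⁴.
Centre of pressure: y_p = y_c + I_c/(y_c·A) = 8.825 + 5.59453/(8.825 × 6.2784) = 8.825 + 0.100972 = 8.92597 m along the plane.

y_p = 8.93 m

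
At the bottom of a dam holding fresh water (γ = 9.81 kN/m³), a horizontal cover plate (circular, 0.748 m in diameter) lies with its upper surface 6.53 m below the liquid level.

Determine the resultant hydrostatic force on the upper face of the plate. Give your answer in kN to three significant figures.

F ≈ 28.1 kN

γ = 9.81 kN/m³.
The plate is horizontal, so pressure is uniform at p = γ·h = 9.81 × 6.53 = 64.0593 kN/m².
A = π(0.374)² = 0.439433 m².
F = p·A = 64.0593 × 0.439433 = 28.1498 kN.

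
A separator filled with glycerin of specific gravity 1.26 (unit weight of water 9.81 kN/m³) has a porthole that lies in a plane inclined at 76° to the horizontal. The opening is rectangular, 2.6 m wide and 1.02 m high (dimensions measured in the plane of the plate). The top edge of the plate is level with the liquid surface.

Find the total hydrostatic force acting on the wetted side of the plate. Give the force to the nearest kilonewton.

γ = 1.26 × 9.81 = 12.3606 kN/m³.
Let θ = 76° be the plate's angle to the horizontal; measure y along the incline from where the plane meets the free surface. Vertical depth h = y·sinθ with sinθ = 0.970296.
The centroid lies 1.02/2 = 0.51 m below the top edge, so y_c = 0.51 m and h_c = 0.51 × 0.970296 = 0.494851 m.
A = 2.6 × 1.02 = 2.652 m².
Resultant F = γ·h_c·A = 12.3606 × 0.494851 × 2.652 = 16.2214 kN.

F ≈ 16 kN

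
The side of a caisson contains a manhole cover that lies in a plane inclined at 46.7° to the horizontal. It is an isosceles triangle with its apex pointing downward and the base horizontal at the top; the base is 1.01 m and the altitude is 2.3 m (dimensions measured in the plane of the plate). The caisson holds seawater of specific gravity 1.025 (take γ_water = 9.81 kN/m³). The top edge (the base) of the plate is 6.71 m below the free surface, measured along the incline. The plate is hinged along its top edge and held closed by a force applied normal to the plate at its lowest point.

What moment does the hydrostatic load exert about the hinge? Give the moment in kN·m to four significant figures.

γ = 1.025 × 9.81 = 10.05525 kN/m³.
Let θ = 46.7° be the plate's angle to the horizontal; measure y along the incline from where the plane meets the free surface. Vertical depth h = y·sinθ with sinθ = 0.727773.
With the apex down, the centroid sits h/3 = 2.3/3 = 0.766667 m below the base (the top edge), so y_c = 6.71 + 0.766667 = 7.47667 m and h_c = 7.47667 × 0.727773 = 5.44132 m.
A = ½ × 1.01 × 2.3 = 1.1615 m².
Resultant F = γ·h_c·A = 10.05525 × 5.44132 × 1.1615 = 63.5501 kN.
I_c = b·h³/36 = 1.01 × 2.3³/36 = 0.341352 m⁴.
Centre of pressure: y_p = y_c + I_c/(y_c·A) = 7.47667 + 0.341352/(7.47667 × 1.1615) = 7.47667 + 0.0393075 = 7.51598 m along the plane.
The resultant acts 0.766667 + 0.0393075 = 0.805975 m (along the plate) below the hinge at the top edge, so the moment about the hinge is M = F × 0.805975 = 63.5501 × 0.805975 = 51.2198 kN·m.

M ≈ 51.22 kN·m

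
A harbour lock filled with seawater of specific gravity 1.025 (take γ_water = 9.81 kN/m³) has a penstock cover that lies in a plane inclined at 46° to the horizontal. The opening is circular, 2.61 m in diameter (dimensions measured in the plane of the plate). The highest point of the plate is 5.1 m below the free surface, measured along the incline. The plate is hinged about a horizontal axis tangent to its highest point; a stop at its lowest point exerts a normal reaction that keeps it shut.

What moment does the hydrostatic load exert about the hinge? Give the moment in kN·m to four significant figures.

M ≈ 339.9 kN·m

γ = 1.025 × 9.81 = 10.05525 kN/m³.
Let θ = 46° be the plate's angle to the horizontal; measure y along the incline from where the plane meets the free surface. Vertical depth h = y·sinθ with sinθ = 0.719340.
The centroid is at the centre, 1.305 m below the top of the plate, so y_c = 5.1 + 1.305 = 6.405 m and h_c = 6.405 × 0.719340 = 4.60737 m.
A = π(1.305)² = 5.35021 m².
Resultant F = γ·h_c·A = 10.05525 × 4.60737 × 5.35021 = 247.866 kN.
I_c = πr⁴/4 = π × 1.305⁴/4 = 2.27789 m⁴.
Centre of pressure: y_p = y_c + I_c/(y_c·A) = 6.405 + 2.27789/(6.405 × 5.35021) = 6.405 + 0.0664726 = 6.47147 m along the plane.
The resultant acts 1.305 + 0.0664726 = 1.37147 m (along the plate) below the hinge at the top edge, so the moment about the hinge is M = F × 1.37147 = 247.866 × 1.37147 = 339.941 kN·m.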